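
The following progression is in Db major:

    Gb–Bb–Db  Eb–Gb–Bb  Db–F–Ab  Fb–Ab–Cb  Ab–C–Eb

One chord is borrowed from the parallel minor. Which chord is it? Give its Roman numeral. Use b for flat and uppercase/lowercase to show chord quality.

bIII

In Db major the diatonic chords are Db, Ebm, Fm, Gb, Ab, Bbm, Cdim. Of the given chords, Gb–Bb–Db = Gb, Eb–Gb–Bb = Ebm, Db–F–Ab = Db and Ab–C–Eb = Ab are diatonic. But Fb–Ab–Cb is foreign: the diatonic iii on degree 3 is Fm, whereas Fb comes from Db minor. It is labeled bIII.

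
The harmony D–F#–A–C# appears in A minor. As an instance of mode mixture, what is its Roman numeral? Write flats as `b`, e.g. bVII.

The root D is the diatonic 4th degree of A minor; the borrowing shows in the chord quality. D–F#–A–C# is a major-seventh chord — the form found in A major, not the diatonic iv (Dm). Borrowed into A minor it is written IVmaj7.

IVmaj7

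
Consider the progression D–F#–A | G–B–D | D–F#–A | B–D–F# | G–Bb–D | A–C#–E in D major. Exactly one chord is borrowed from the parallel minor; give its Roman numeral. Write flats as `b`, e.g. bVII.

In D major the diatonic chords are D, Em, F#m, G, A, Bm, C#dim. D–F#–A = D, G–B–D = G, B–D–F# = Bm and A–C#–E = A all belong to that set. But G–Bb–D is foreign: the diatonic IV on degree 4 is G, whereas Gm comes from D minor. It is labeled iv.

iv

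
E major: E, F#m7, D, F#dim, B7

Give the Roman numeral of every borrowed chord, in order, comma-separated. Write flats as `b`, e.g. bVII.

The diatonic triads in E major are E, F#m, G#m, A, B, C#m, D#dim. Of the given chords, E, F#m7 and B7 are diatonic. D (D–F#–A) doesn't fit — on degree 7 E major would have D#dim (vii°). D is the degree-7 chord of E minor, so it is the borrowed bVII. But F#dim (F#–A–C) is foreign: the diatonic ii on degree 2 is F#m, whereas F#dim comes from E minor. It is labeled ii°.

bVII, ii°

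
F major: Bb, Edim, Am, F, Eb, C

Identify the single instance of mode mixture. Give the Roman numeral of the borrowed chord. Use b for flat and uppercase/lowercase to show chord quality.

bVII

In F major the diatonic chords are F, Gm, Am, Bb, C, Dm, Edim. Of the given chords, Bb, Edim, Am, F and C are diatonic. But Eb (Eb–G–Bb) is foreign: the diatonic vii° on degree 7 is Edim, whereas Eb comes from F minor. It is labeled bVII.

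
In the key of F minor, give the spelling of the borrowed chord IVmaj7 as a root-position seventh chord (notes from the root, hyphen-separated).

Bb-D-F-A

IVmaj7 is built on scale degree 4, which is Bb in both F minor and its parallel. Stacking thirds in F major on Bb gives Bb–D–F–A.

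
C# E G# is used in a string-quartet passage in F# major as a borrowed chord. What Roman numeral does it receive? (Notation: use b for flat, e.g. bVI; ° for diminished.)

v

The root C# is the diatonic 5th degree of F# major; the borrowing shows in the chord quality. C#–E–G# is a minor chord — the form found in F# minor, not the diatonic V (C#). Borrowed into F# major it is written v.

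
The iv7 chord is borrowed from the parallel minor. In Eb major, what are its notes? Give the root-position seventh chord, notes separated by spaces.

Ab Cb Eb Gb

iv7 is built on scale degree 4, which is Ab in both Eb major and its parallel. Building the minor-seventh chord from the parallel minor on Ab: Ab–Cb–Eb–Gb.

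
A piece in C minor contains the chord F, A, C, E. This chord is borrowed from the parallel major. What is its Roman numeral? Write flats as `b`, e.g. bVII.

IVmaj7

The root F is the diatonic 4th degree of C minor; the borrowing shows in the chord quality. Diatonically C minor has Fm (iv) on that degree; F–A–C–E is instead the major-seventh chord native to C major, so it takes the label IVmaj7.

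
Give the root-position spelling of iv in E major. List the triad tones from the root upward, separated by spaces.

The root, A, is scale degree 4 — the same note in E major and E minor; only the chord quality changes. Building the minor chord from the parallel minor on A: A–C–E.

A C E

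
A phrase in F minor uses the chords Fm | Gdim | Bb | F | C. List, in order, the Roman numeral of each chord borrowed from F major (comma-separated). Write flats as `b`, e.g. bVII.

IV, I

F minor has the diatonic set Fm, Gdim, Ab, Bbm, C, Db, Eb (with V from harmonic minor). Fm, Gdim and C are all diatonic. But Bb (Bb–D–F) is foreign: the diatonic iv on degree 4 is Bbm, whereas Bb comes from F major. It is labeled IV. F (F–A–C) is not: scale degree 1 in F minor carries Fm (i). In F major the chord on that degree is F, so here it functions as I, borrowed from the parallel major.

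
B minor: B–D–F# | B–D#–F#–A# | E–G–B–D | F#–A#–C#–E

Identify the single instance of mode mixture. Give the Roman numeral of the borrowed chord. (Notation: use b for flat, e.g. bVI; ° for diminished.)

Imaj7

The diatonic triads in B minor (with V from harmonic minor) are Bm, C#dim, D, Em, F#, G, A. B–D–F# = Bm, E–G–B–D = Em7 and F#–A#–C#–E = F#7 are all diatonic. B–D#–F#–A# doesn't fit — on degree 1 B minor would have Bm (i). Bmaj7 is the degree-1 chord of B major, so it is the borrowed Imaj7.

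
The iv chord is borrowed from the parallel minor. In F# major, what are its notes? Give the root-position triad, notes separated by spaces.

The root, B, is scale degree 4 — the same note in F# major and F# minor; only the chord quality changes. Stacking thirds in F# minor on B gives B–D–F#.

B D F#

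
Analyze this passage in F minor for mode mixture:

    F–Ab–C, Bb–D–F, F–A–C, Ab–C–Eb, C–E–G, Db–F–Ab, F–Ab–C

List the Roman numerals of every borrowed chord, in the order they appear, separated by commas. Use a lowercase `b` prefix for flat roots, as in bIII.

The diatonic triads in F minor (with V from harmonic minor) are Fm, Gdim, Ab, Bbm, C, Db, Eb. F–Ab–C = Fm, Ab–C–Eb = Ab, C–E–G = C and Db–F–Ab = Db all belong to that set. But Bb–D–F is foreign: the diatonic iv on degree 4 is Bbm, whereas Bb comes from F major. It is labeled IV. F–A–C doesn't fit — on degree 1 F minor would have Fm (i). F is the degree-1 chord of F major, so it is the borrowed I.

IV, I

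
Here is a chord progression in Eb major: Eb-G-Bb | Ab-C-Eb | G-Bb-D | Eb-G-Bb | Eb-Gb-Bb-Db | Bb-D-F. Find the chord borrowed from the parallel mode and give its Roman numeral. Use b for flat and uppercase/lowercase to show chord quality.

i7

The diatonic triads in Eb major are Eb, Fm, Gm, Ab, Bb, Cm, Ddim. Of the given chords, Eb–G–Bb = Eb, Ab–C–Eb = Ab, G–Bb–D = Gm and Bb–D–F = Bb are diatonic. Eb–Gb–Bb–Db is not: scale degree 1 in Eb major carries Eb (I). In Eb minor the chord on that degree is Ebm7, so here it functions as i7, borrowed from the parallel minor.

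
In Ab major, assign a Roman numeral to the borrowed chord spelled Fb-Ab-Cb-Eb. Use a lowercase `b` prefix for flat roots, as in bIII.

bVImaj7

The root Fb is the lowered 6th scale degree — diatonically Ab major has F there. The diatonic chord on degree 6 would be Fm (vi), but Fb–Ab–Cb–Eb is the major-seventh chord from Ab minor. As a borrowed chord it is labeled bVImaj7.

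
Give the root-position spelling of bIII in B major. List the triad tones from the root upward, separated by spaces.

D F# A

The root of bIII is the lowered 3rd degree: D# becomes D. Building the major chord from the parallel minor on D: D–F#–A.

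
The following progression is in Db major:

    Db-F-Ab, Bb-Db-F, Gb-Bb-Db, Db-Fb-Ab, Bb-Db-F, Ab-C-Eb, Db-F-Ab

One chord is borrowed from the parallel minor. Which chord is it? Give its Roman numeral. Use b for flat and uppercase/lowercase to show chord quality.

i

In Db major the diatonic chords are Db, Ebm, Fm, Gb, Ab, Bbm, Cdim. Of the given chords, Db–F–Ab = Db, Bb–Db–F = Bbm, Gb–Bb–Db = Gb and Ab–C–Eb = Ab are diatonic. Db–Fb–Ab doesn't fit — on degree 1 Db major would have Db (I). Dbm is the degree-1 chord of Db minor, so it is the borrowed i.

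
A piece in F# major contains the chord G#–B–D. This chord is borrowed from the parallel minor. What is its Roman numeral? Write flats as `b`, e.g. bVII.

ii°

G# is scale degree 2 in F# major. G#–B–D is a diminished chord — the form found in F# minor, not the diatonic ii (G#m). Borrowed into F# major it is written ii°.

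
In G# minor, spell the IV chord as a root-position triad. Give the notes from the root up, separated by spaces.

C# E# G#

IV is built on scale degree 4, which is C# in both G# minor and its parallel. Building the major chord from the parallel major on C#: C#–E#–G#.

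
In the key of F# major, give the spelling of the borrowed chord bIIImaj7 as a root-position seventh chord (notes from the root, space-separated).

The root of bIIImaj7 is the lowered 3rd degree: A# becomes A. Stacking thirds in F# minor on A gives A–C#–E–G#.

A C# E G#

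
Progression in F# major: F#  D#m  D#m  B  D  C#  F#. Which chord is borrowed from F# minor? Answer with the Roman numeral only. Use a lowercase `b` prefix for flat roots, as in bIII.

bVI

F# major has the diatonic set F#, G#m, A#m, B, C#, D#m, E#dim. Of the given chords, F#, D#m, B and C# are diatonic. But D (D–F#–A) is foreign: the diatonic vi on degree 6 is D#m, whereas D comes from F# minor. It is labeled bVI.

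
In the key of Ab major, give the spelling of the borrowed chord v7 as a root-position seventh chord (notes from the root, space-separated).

Eb Gb Bb Db

The root, Eb, is scale degree 5 — the same note in Ab major and Ab minor; only the chord quality changes. Building the minor-seventh chord from the parallel minor on Eb: Eb–Gb–Bb–Db.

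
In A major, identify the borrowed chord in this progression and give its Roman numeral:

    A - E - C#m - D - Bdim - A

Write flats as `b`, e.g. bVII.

ii°

The diatonic triads in A major are A, Bm, C#m, D, E, F#m, G#dim. Of the given chords, A, E, C#m and D are diatonic. Bdim (B–D–F) doesn't fit — on degree 2 A major would have Bm (ii). Bdim is the degree-2 chord of A minor, so it is the borrowed ii°.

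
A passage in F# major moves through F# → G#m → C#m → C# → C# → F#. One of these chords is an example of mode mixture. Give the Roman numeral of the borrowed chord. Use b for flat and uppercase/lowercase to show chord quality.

v

The diatonic triads in F# major are F#, G#m, A#m, B, C#, D#m, E#dim. F#, G#m and C# are all diatonic. C#m (C#–E–G#) doesn't fit — on degree 5 F# major would have C# (V). C#m is the degree-5 chord of F# minor, so it is the borrowed v.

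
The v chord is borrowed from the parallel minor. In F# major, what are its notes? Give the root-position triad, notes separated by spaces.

v is built on scale degree 5, which is C# in both F# major and its parallel. Building the minor chord from the parallel minor on C#: C#–E–G#.

C# E G#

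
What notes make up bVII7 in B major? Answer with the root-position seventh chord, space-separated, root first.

A C# E G

The root of bVII7 is the lowered 7th degree: A# becomes A. Stacking thirds in B minor on A gives A–C#–E–G.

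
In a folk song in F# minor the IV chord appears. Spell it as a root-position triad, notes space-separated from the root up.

IV is built on scale degree 4, which is B in both F# minor and its parallel. Stacking thirds in F# major on B gives B–D#–F#.

B D# F#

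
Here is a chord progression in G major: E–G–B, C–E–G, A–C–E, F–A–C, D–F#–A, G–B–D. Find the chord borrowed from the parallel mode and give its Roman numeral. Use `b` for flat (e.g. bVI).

In G major the diatonic chords are G, Am, Bm, C, D, Em, F#dim. E–G–B = Em, C–E–G = C, A–C–E = Am, D–F#–A = D and G–B–D = G are all diatonic. But F–A–C is foreign: the diatonic vii° on degree 7 is F#dim, whereas F comes from G minor. It is labeled bVII.

bVII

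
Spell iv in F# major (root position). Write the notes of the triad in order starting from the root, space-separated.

B D F#

iv is built on scale degree 4, which is B in both F# major and its parallel. In F# minor the chord on B is B–D–F#.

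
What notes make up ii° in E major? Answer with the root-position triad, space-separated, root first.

The root, F#, is scale degree 2 — the same note in E major and E minor; only the chord quality changes. In E minor the chord on F# is F#–A–C.

F# A C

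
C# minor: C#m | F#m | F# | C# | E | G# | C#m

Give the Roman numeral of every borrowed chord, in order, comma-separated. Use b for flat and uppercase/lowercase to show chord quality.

IV, I

The diatonic triads in C# minor (with V from harmonic minor) are C#m, D#dim, E, F#m, G#, A, B. C#m, F#m, E and G# all belong to that set. But F# (F#–A#–C#) is foreign: the diatonic iv on degree 4 is F#m, whereas F# comes from C# major. It is labeled IV. C# (C#–E#–G#) doesn't fit — on degree 1 C# minor would have C#m (i). C# is the degree-1 chord of C# major, so it is the borrowed I.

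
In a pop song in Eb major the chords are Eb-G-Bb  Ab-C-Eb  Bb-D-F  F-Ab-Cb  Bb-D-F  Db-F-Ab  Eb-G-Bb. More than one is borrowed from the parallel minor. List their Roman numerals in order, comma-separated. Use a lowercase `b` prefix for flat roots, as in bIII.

In Eb major the diatonic chords are Eb, Fm, Gm, Ab, Bb, Cm, Ddim. Eb–G–Bb = Eb, Ab–C–Eb = Ab and Bb–D–F = Bb are all diatonic. F–Ab–Cb is not: scale degree 2 in Eb major carries Fm (ii). In Eb minor the chord on that degree is Fdim, so here it functions as ii°, borrowed from the parallel minor. Db–F–Ab doesn't fit — on degree 7 Eb major would have Ddim (vii°). Db is the degree-7 chord of Eb minor, so it is the borrowed bVII.

ii°, bVII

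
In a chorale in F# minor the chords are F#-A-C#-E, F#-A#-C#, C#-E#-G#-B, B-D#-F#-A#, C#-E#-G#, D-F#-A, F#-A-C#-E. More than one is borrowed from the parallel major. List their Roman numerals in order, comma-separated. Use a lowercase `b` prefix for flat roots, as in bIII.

In F# minor (with V from harmonic minor) the diatonic chords are F#m, G#dim, A, Bm, C#, D, E. Of the given chords, F#–A–C#–E = F#m7, C#–E#–G#–B = C#7, C#–E#–G# = C# and D–F#–A = D are diatonic. But F#–A#–C# is foreign: the diatonic i on degree 1 is F#m, whereas F# comes from F# major. It is labeled I. B–D#–F#–A# is not: scale degree 4 in F# minor carries Bm (iv). In F# major the chord on that degree is Bmaj7, so here it functions as IVmaj7, borrowed from the parallel major.

I, IVmaj7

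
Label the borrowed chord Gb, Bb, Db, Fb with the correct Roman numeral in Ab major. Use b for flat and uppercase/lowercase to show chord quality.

In Ab major scale degree 7 is G; Gb is its lowered form, from Ab minor. The diatonic chord on degree 7 would be Gdim (vii°), but Gb–Bb–Db–Fb is the dominant-seventh chord from Ab minor. As a borrowed chord it is labeled bVII7.

bVII7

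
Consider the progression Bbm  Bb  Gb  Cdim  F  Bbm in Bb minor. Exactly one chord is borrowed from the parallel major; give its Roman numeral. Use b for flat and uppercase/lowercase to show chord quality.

I

In Bb minor (with V from harmonic minor) the diatonic chords are Bbm, Cdim, Db, Ebm, F, Gb, Ab. Of the given chords, Bbm, Gb, Cdim and F are diatonic. Bb (Bb–D–F) is not: scale degree 1 in Bb minor carries Bbm (i). In Bb major the chord on that degree is Bb, so here it functions as I, borrowed from the parallel major.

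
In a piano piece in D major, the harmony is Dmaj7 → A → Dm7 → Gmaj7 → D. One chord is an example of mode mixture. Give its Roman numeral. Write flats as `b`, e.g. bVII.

i7

In D major the diatonic chords are D, Em, F#m, G, A, Bm, C#dim. Of the given chords, Dmaj7, A, Gmaj7 and D are diatonic. But Dm7 (D–F–A–C) is foreign: the diatonic I on degree 1 is D, whereas Dm7 comes from D minor. It is labeled i7.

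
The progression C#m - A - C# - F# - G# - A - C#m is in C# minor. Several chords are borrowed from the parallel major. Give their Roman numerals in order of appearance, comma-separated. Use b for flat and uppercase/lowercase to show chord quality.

C# minor has the diatonic set C#m, D#dim, E, F#m, G#, A, B (with V from harmonic minor). Of the given chords, C#m, A and G# are diatonic. C# (C#–E#–G#) is not: scale degree 1 in C# minor carries C#m (i). In C# major the chord on that degree is C#, so here it functions as I, borrowed from the parallel major. F# (F#–A#–C#) doesn't fit — on degree 4 C# minor would have F#m (iv). F# is the degree-4 chord of C# major, so it is the borrowed IV.

I, IV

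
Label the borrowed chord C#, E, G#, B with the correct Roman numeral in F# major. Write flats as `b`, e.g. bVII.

The root C# is the diatonic 5th degree of F# major; the borrowing shows in the chord quality. Diatonically F# major has C# (V) on that degree; C#–E–G#–B is instead the minor-seventh chord native to F# minor, so it takes the label v7.

v7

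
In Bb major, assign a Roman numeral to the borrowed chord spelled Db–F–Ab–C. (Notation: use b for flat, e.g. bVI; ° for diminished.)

In Bb major scale degree 3 is D; Db is its lowered form, from Bb minor. The diatonic chord on degree 3 would be Dm (iii), but Db–F–Ab–C is the major-seventh chord from Bb minor. As a borrowed chord it is labeled bIIImaj7.

bIIImaj7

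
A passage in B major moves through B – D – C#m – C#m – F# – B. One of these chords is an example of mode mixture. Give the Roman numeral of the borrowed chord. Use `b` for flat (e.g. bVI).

B major has the diatonic set B, C#m, D#m, E, F#, G#m, A#dim. B, C#m and F# all belong to that set. But D (D–F#–A) is foreign: the diatonic iii on degree 3 is D#m, whereas D comes from B minor. It is labeled bIII.

bIII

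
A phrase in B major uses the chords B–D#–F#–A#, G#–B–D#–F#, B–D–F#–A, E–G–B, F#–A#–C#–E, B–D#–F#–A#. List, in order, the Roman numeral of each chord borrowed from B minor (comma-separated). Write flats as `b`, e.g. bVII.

In B major the diatonic chords are B, C#m, D#m, E, F#, G#m, A#dim. B–D#–F#–A# = Bmaj7, G#–B–D#–F# = G#m7 and F#–A#–C#–E = F#7 all belong to that set. But B–D–F#–A is foreign: the diatonic I on degree 1 is B, whereas Bm7 comes from B minor. It is labeled i7. E–G–B doesn't fit — on degree 4 B major would have E (IV). Em is the degree-4 chord of B minor, so it is the borrowed iv.

i7, iv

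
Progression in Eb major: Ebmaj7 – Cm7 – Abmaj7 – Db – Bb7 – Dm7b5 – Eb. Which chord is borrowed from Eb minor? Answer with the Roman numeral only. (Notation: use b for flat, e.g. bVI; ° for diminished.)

Eb major has the diatonic set Eb, Fm, Gm, Ab, Bb, Cm, Ddim. Of the given chords, Ebmaj7, Cm7, Abmaj7, Bb7, Dm7b5 and Eb are diatonic. But Db (Db–F–Ab) is foreign: the diatonic vii° on degree 7 is Ddim, whereas Db comes from Eb minor. It is labeled bVII.

bVII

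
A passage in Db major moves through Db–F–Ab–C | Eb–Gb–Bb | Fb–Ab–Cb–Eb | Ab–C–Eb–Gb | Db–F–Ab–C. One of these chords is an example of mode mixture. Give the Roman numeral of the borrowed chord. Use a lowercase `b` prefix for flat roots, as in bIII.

bIIImaj7

The diatonic triads in Db major are Db, Ebm, Fm, Gb, Ab, Bbm, Cdim. Db–F–Ab–C = Dbmaj7, Eb–Gb–Bb = Ebm and Ab–C–Eb–Gb = Ab7 are all diatonic. Fb–Ab–Cb–Eb doesn't fit — on degree 3 Db major would have Fm (iii). Fbmaj7 is the degree-3 chord of Db minor, so it is the borrowed bIIImaj7.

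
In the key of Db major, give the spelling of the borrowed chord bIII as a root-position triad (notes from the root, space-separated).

bIII is built on the lowered scale degree 3. In Db major degree 3 is F; lowered it becomes Fb. In Db minor the chord on Fb is Fb–Ab–Cb.

Fb Ab Cb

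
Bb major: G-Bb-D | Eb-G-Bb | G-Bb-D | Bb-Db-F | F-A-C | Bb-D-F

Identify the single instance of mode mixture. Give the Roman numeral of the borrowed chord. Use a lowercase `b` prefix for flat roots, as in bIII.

i

The diatonic triads in Bb major are Bb, Cm, Dm, Eb, F, Gm, Adim. Of the given chords, G–Bb–D = Gm, Eb–G–Bb = Eb, F–A–C = F and Bb–D–F = Bb are diatonic. Bb–Db–F is not: scale degree 1 in Bb major carries Bb (I). In Bb minor the chord on that degree is Bbm, so here it functions as i, borrowed from the parallel minor.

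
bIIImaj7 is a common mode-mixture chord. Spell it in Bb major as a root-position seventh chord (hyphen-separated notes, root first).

Db-F-Ab-C

Scale degree 3 in Bb major is D. bIIImaj7 uses the lowered form, Db, taken from Bb minor. Building the major-seventh chord from the parallel minor on Db: Db–F–Ab–C.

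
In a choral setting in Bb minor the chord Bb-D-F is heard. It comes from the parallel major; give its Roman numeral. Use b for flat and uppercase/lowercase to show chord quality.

Bb is scale degree 1 in Bb minor. The diatonic chord on degree 1 would be Bbm (i), but Bb–D–F is the major chord from Bb major. As a borrowed chord it is labeled I.

I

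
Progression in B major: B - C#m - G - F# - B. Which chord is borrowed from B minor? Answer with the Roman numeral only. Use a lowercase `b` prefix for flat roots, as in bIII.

bVI

In B major the diatonic chords are B, C#m, D#m, E, F#, G#m, A#dim. Of the given chords, B, C#m and F# are diatonic. G (G–B–D) is not: scale degree 6 in B major carries G#m (vi). In B minor the chord on that degree is G, so here it functions as bVI, borrowed from the parallel minor.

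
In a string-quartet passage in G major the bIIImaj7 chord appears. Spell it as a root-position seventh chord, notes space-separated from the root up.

Bb D F A

The root of bIIImaj7 is the lowered 3rd degree: B becomes Bb. In G minor the chord on Bb is Bb–D–F–A.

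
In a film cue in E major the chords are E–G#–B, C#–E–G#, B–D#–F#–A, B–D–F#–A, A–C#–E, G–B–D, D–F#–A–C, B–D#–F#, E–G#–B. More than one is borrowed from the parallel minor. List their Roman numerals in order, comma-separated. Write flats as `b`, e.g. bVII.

v7, bIII, bVII7

The diatonic triads in E major are E, F#m, G#m, A, B, C#m, D#dim. E–G#–B = E, C#–E–G# = C#m, B–D#–F#–A = B7, A–C#–E = A and B–D#–F# = B are all diatonic. But B–D–F#–A is foreign: the diatonic V on degree 5 is B, whereas Bm7 comes from E minor. It is labeled v7. But G–B–D is foreign: the diatonic iii on degree 3 is G#m, whereas G comes from E minor. It is labeled bIII. But D–F#–A–C is foreign: the diatonic vii° on degree 7 is D#dim, whereas D7 comes from E minor. It is labeled bVII7.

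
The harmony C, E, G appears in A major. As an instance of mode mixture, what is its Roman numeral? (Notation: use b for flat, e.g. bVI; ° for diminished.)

The root C is the lowered 3rd scale degree — diatonically A major has C# there. The diatonic chord on degree 3 would be C#m (iii), but C–E–G is the major chord from A minor. As a borrowed chord it is labeled bIII.

bIII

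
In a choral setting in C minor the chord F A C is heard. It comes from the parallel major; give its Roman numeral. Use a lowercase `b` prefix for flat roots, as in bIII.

F is scale degree 4 in C minor. Diatonically C minor has Fm (iv) on that degree; F–A–C is instead the major chord native to C major, so it takes the label IV.

IV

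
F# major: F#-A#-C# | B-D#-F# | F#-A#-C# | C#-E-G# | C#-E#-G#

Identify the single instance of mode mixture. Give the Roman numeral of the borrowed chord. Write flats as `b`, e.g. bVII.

v

In F# major the diatonic chords are F#, G#m, A#m, B, C#, D#m, E#dim. Of the given chords, F#–A#–C# = F#, B–D#–F# = B and C#–E#–G# = C# are diatonic. C#–E–G# is not: scale degree 5 in F# major carries C# (V). In F# minor the chord on that degree is C#m, so here it functions as v, borrowed from the parallel minor.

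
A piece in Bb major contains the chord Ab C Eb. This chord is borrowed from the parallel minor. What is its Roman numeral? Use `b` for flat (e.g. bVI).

bVII

Ab is the lowered form of scale degree 7 in Bb major (the diatonic degree 7 is A). Diatonically Bb major has Adim (vii°) on that degree; Ab–C–Eb is instead the major chord native to Bb minor, so it takes the label bVII.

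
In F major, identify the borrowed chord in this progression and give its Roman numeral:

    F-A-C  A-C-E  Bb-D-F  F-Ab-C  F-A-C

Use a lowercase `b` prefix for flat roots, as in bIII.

i

In F major the diatonic chords are F, Gm, Am, Bb, C, Dm, Edim. Of the given chords, F–A–C = F, A–C–E = Am and Bb–D–F = Bb are diatonic. F–Ab–C doesn't fit — on degree 1 F major would have F (I). Fm is the degree-1 chord of F minor, so it is the borrowed i.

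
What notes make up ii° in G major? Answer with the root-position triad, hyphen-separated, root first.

The root, A, is scale degree 2 — the same note in G major and G minor; only the chord quality changes. Stacking thirds in G minor on A gives A–C–Eb.

A-C-Eb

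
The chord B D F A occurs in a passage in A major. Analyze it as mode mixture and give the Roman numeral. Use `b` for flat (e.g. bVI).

B is scale degree 2 in A major. B–D–F–A is a half-diminished-seventh chord — the form found in A minor, not the diatonic ii (Bm). Borrowed into A major it is written iiø7.

iiø7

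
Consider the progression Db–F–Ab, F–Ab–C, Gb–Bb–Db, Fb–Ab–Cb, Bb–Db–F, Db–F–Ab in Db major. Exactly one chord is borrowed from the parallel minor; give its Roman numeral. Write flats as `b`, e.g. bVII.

bIII

In Db major the diatonic chords are Db, Ebm, Fm, Gb, Ab, Bbm, Cdim. Db–F–Ab = Db, F–Ab–C = Fm, Gb–Bb–Db = Gb and Bb–Db–F = Bbm all belong to that set. Fb–Ab–Cb doesn't fit — on degree 3 Db major would have Fm (iii). Fb is the degree-3 chord of Db minor, so it is the borrowed bIII.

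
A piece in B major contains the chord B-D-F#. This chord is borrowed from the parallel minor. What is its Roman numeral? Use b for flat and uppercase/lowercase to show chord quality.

i

B is scale degree 1 in B major. Diatonically B major has B (I) on that degree; B–D–F# is instead the minor chord native to B minor, so it takes the label i.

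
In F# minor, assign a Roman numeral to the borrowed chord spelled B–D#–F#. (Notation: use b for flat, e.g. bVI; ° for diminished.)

IV

B is scale degree 4 in F# minor. The diatonic chord on degree 4 would be Bm (iv), but B–D#–F# is the major chord from F# major. As a borrowed chord it is labeled IV.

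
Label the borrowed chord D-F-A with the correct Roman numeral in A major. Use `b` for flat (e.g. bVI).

D is scale degree 4 in A major. Diatonically A major has D (IV) on that degree; D–F–A is instead the minor chord native to A minor, so it takes the label iv.

iv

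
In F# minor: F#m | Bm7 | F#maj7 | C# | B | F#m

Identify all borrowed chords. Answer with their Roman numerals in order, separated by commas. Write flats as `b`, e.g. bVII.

Imaj7, IV

In F# minor (with V from harmonic minor) the diatonic chords are F#m, G#dim, A, Bm, C#, D, E. Of the given chords, F#m, Bm7 and C# are diatonic. F#maj7 (F#–A#–C#–E#) is not: scale degree 1 in F# minor carries F#m (i). In F# major the chord on that degree is F#maj7, so here it functions as Imaj7, borrowed from the parallel major. B (B–D#–F#) is not: scale degree 4 in F# minor carries Bm (iv). In F# major the chord on that degree is B, so here it functions as IV, borrowed from the parallel major.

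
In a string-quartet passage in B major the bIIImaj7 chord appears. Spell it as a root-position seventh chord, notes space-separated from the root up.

The root of bIIImaj7 is the lowered 3rd degree: D# becomes D. Building the major-seventh chord from the parallel minor on D: D–F#–A–C#.

D F# A C#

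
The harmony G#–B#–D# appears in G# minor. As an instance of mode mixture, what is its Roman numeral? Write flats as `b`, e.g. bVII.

I

The root G# is the diatonic 1st degree of G# minor; the borrowing shows in the chord quality. Diatonically G# minor has G#m (i) on that degree; G#–B#–D# is instead the major chord native to G# major, so it takes the label I.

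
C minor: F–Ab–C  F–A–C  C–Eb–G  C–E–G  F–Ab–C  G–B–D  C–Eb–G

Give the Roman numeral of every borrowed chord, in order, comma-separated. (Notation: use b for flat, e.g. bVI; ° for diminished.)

IV, I

The diatonic triads in C minor (with V from harmonic minor) are Cm, Ddim, Eb, Fm, G, Ab, Bb. F–Ab–C = Fm, C–Eb–G = Cm and G–B–D = G all belong to that set. F–A–C doesn't fit — on degree 4 C minor would have Fm (iv). F is the degree-4 chord of C major, so it is the borrowed IV. C–E–G doesn't fit — on degree 1 C minor would have Cm (i). C is the degree-1 chord of C major, so it is the borrowed I.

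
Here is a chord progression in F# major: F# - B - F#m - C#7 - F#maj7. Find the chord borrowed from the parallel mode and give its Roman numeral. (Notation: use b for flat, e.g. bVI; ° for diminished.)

i

F# major has the diatonic set F#, G#m, A#m, B, C#, D#m, E#dim. Of the given chords, F#, B, C#7 and F#maj7 are diatonic. F#m (F#–A–C#) doesn't fit — on degree 1 F# major would have F# (I). F#m is the degree-1 chord of F# minor, so it is the borrowed i.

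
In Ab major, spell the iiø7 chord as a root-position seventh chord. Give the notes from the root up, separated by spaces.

Bb Db Fb Ab

iiø7 is built on scale degree 2, which is Bb in both Ab major and its parallel. In Ab minor the chord on Bb is Bb–Db–Fb–Ab.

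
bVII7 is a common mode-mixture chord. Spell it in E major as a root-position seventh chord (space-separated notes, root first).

The root of bVII7 is the lowered 7th degree: D# becomes D. Stacking thirds in E minor on D gives D–F#–A–C.

D F# A C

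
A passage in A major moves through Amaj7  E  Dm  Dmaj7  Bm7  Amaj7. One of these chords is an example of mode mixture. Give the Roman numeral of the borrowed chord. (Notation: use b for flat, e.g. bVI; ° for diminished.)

iv

In A major the diatonic chords are A, Bm, C#m, D, E, F#m, G#dim. Amaj7, E, Dmaj7 and Bm7 are all diatonic. Dm (D–F–A) doesn't fit — on degree 4 A major would have D (IV). Dm is the degree-4 chord of A minor, so it is the borrowed iv.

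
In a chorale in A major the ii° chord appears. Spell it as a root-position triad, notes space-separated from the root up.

B D F

ii° is built on scale degree 2, which is B in both A major and its parallel. In A minor the chord on B is B–D–F.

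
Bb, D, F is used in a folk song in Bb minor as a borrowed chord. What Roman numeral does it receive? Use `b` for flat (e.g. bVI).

I

Bb is scale degree 1 in Bb minor. Bb–D–F is a major chord — the form found in Bb major, not the diatonic i (Bbm). Borrowed into Bb minor it is written I.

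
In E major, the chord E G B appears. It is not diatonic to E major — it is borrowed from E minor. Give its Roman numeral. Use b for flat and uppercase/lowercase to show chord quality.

i

The root E is the diatonic 1st degree of E major; the borrowing shows in the chord quality. The diatonic chord on degree 1 would be E (I), but E–G–B is the minor chord from E minor. As a borrowed chord it is labeled i.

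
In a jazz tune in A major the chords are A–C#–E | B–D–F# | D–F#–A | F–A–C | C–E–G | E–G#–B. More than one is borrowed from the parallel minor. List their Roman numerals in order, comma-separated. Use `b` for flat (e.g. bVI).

bVI, bIII

A major has the diatonic set A, Bm, C#m, D, E, F#m, G#dim. A–C#–E = A, B–D–F# = Bm, D–F#–A = D and E–G#–B = E are all diatonic. But F–A–C is foreign: the diatonic vi on degree 6 is F#m, whereas F comes from A minor. It is labeled bVI. C–E–G doesn't fit — on degree 3 A major would have C#m (iii). C is the degree-3 chord of A minor, so it is the borrowed bIII.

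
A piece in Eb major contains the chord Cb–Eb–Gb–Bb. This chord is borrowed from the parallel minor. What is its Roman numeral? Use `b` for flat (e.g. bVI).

bVImaj7

The root Cb is the lowered 6th scale degree — diatonically Eb major has C there. Diatonically Eb major has Cm (vi) on that degree; Cb–Eb–Gb–Bb is instead the major-seventh chord native to Eb minor, so it takes the label bVImaj7.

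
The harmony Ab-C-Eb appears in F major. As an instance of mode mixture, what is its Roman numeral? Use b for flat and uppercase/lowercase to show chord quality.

bIII

The root Ab is the lowered 3rd scale degree — diatonically F major has A there. Ab–C–Eb is a major chord — the form found in F minor, not the diatonic iii (Am). Borrowed into F major it is written bIII.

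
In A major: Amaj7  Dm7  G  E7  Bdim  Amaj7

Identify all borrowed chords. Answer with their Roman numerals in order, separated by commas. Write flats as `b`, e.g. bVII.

iv7, bVII, ii°

In A major the diatonic chords are A, Bm, C#m, D, E, F#m, G#dim. Amaj7 and E7 are both diatonic. Dm7 (D–F–A–C) doesn't fit — on degree 4 A major would have D (IV). Dm7 is the degree-4 chord of A minor, so it is the borrowed iv7. G (G–B–D) doesn't fit — on degree 7 A major would have G#dim (vii°). G is the degree-7 chord of A minor, so it is the borrowed bVII. Bdim (B–D–F) doesn't fit — on degree 2 A major would have Bm (ii). Bdim is the degree-2 chord of A minor, so it is the borrowed ii°.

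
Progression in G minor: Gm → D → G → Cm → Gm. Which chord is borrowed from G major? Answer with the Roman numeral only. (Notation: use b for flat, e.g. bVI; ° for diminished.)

G minor has the diatonic set Gm, Adim, Bb, Cm, D, Eb, F (with V from harmonic minor). Of the given chords, Gm, D and Cm are diatonic. But G (G–B–D) is foreign: the diatonic i on degree 1 is Gm, whereas G comes from G major. It is labeled I.

I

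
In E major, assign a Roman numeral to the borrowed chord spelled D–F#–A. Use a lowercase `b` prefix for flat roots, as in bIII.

bVII

D is the lowered form of scale degree 7 in E major (the diatonic degree 7 is D#). The diatonic chord on degree 7 would be D#dim (vii°), but D–F#–A is the major chord from E minor. As a borrowed chord it is labeled bVII.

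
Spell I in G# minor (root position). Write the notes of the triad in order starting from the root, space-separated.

G# B# D#

I is built on scale degree 1, which is G# in both G# minor and its parallel. In G# major the chord on G# is G#–B#–D#.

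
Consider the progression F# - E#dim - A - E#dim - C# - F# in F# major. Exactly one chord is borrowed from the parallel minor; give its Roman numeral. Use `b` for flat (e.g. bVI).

bIII

F# major has the diatonic set F#, G#m, A#m, B, C#, D#m, E#dim. F#, E#dim and C# are all diatonic. A (A–C#–E) doesn't fit — on degree 3 F# major would have A#m (iii). A is the degree-3 chord of F# minor, so it is the borrowed bIII.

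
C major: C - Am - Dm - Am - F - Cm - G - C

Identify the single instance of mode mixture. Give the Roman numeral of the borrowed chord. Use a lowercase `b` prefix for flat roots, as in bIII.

i

The diatonic triads in C major are C, Dm, Em, F, G, Am, Bdim. Of the given chords, C, Am, Dm, F and G are diatonic. Cm (C–Eb–G) doesn't fit — on degree 1 C major would have C (I). Cm is the degree-1 chord of C minor, so it is the borrowed i.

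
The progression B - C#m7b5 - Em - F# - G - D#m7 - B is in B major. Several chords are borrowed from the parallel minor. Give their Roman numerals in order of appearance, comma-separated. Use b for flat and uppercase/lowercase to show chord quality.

iiø7, iv, bVI

The diatonic triads in B major are B, C#m, D#m, E, F#, G#m, A#dim. B, F# and D#m7 all belong to that set. But C#m7b5 (C#–E–G–B) is foreign: the diatonic ii on degree 2 is C#m, whereas C#m7b5 comes from B minor. It is labeled iiø7. Em (E–G–B) doesn't fit — on degree 4 B major would have E (IV). Em is the degree-4 chord of B minor, so it is the borrowed iv. G (G–B–D) is not: scale degree 6 in B major carries G#m (vi). In B minor the chord on that degree is G, so here it functions as bVI, borrowed from the parallel minor.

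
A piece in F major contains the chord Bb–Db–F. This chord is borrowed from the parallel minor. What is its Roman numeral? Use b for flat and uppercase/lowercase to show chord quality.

iv

The root Bb is the diatonic 4th degree of F major; the borrowing shows in the chord quality. Diatonically F major has Bb (IV) on that degree; Bb–Db–F is instead the minor chord native to F minor, so it takes the label iv.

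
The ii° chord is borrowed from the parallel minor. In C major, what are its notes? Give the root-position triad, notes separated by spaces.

The root, D, is scale degree 2 — the same note in C major and C minor; only the chord quality changes. Building the diminished chord from the parallel minor on D: D–F–Ab.

D F Ab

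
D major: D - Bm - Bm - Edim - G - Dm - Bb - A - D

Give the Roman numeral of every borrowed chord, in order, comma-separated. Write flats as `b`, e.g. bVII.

ii°, i, bVI

D major has the diatonic set D, Em, F#m, G, A, Bm, C#dim. Of the given chords, D, Bm, G and A are diatonic. Edim (E–G–Bb) doesn't fit — on degree 2 D major would have Em (ii). Edim is the degree-2 chord of D minor, so it is the borrowed ii°. But Dm (D–F–A) is foreign: the diatonic I on degree 1 is D, whereas Dm comes from D minor. It is labeled i. Bb (Bb–D–F) is not: scale degree 6 in D major carries Bm (vi). In D minor the chord on that degree is Bb, so here it functions as bVI, borrowed from the parallel minor.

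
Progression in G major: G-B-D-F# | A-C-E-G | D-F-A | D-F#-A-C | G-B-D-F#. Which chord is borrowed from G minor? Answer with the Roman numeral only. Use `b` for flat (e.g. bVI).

In G major the diatonic chords are G, Am, Bm, C, D, Em, F#dim. G–B–D–F# = Gmaj7, A–C–E–G = Am7 and D–F#–A–C = D7 are all diatonic. But D–F–A is foreign: the diatonic V on degree 5 is D, whereas Dm comes from G minor. It is labeled v.

v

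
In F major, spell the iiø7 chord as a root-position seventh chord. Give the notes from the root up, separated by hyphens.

G-Bb-Db-F

iiø7 is built on scale degree 2, which is G in both F major and its parallel. In F minor the chord on G is G–Bb–Db–F.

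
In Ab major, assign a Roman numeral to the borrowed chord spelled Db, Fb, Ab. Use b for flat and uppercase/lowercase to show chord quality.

The root Db is the diatonic 4th degree of Ab major; the borrowing shows in the chord quality. The diatonic chord on degree 4 would be Db (IV), but Db–Fb–Ab is the minor chord from Ab minor. As a borrowed chord it is labeled iv.

iv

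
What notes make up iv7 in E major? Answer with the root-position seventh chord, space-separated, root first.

A C E G

iv7 is built on scale degree 4, which is A in both E major and its parallel. Stacking thirds in E minor on A gives A–C–E–G.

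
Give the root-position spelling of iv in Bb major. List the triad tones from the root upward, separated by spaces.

iv is built on scale degree 4, which is Eb in both Bb major and its parallel. In Bb minor the chord on Eb is Eb–Gb–Bb.

Eb Gb Bb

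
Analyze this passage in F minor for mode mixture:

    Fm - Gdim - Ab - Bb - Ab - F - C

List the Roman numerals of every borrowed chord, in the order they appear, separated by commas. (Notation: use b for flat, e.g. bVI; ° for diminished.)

IV, I

In F minor (with V from harmonic minor) the diatonic chords are Fm, Gdim, Ab, Bbm, C, Db, Eb. Fm, Gdim, Ab and C all belong to that set. Bb (Bb–D–F) doesn't fit — on degree 4 F minor would have Bbm (iv). Bb is the degree-4 chord of F major, so it is the borrowed IV. But F (F–A–C) is foreign: the diatonic i on degree 1 is Fm, whereas F comes from F major. It is labeled I.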